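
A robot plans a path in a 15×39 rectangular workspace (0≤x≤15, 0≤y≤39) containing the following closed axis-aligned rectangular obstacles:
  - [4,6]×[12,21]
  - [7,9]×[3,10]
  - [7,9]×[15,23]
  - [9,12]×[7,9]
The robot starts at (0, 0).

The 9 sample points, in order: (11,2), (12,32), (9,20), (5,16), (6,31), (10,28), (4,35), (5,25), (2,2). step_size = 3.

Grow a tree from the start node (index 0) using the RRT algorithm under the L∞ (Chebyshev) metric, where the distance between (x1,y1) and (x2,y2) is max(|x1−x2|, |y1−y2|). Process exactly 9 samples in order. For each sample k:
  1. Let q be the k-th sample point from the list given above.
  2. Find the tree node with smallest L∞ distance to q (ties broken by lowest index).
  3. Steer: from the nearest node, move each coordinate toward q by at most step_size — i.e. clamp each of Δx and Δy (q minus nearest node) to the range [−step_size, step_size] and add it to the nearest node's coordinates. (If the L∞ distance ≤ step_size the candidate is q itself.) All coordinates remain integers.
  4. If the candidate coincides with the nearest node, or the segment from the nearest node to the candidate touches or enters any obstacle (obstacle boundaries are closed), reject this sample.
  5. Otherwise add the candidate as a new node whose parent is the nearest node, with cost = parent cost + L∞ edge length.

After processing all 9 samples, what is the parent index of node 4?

Parent of node 4: 3

1. q=(11,2) nearest=0 d=11 new=(3,2) → add node 1 parent=0 cost=3
2. q=(12,32) nearest=1 d=30 new=(6,5) → add node 2 parent=1 cost=6
3. q=(9,20) nearest=2 d=15 new=(9,8) → blocked by [7,9]×[3,10], reject
4. q=(5,16) nearest=2 d=11 new=(5,8) → add node 3 parent=2 cost=9
5. q=(6,31) nearest=3 d=23 new=(6,11) → add node 4 parent=3 cost=12
6. q=(10,28) nearest=4 d=17 new=(9,14) → add node 5 parent=4 cost=15
7. q=(4,35) nearest=5 d=21 new=(6,17) → blocked by [4,6]×[12,21], reject
8. q=(5,25) nearest=5 d=11 new=(6,17) → blocked by [4,6]×[12,21], reject
9. q=(2,2) nearest=1 d=1 new=(2,2) → add node 6 parent=1 cost=4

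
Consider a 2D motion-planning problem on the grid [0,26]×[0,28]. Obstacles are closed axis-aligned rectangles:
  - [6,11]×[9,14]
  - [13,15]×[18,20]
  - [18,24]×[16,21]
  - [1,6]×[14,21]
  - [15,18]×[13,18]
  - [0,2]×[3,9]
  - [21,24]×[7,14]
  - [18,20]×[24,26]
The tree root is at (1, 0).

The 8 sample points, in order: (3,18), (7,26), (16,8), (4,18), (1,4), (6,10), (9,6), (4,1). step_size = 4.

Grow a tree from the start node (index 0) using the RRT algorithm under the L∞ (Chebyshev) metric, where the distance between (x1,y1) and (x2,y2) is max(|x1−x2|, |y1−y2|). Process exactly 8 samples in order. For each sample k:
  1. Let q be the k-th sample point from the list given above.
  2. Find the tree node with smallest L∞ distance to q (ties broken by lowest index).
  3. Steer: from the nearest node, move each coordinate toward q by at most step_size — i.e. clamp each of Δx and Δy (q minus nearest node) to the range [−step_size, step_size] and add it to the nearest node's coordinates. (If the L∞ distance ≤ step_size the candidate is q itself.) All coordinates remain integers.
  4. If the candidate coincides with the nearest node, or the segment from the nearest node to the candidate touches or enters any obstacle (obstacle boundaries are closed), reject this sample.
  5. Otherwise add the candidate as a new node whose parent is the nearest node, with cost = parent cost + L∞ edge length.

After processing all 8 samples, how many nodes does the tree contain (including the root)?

1. q=(3,18) nearest=0 d=18 new=(3,4) → add node 1 parent=0 cost=4
2. q=(7,26) nearest=1 d=22 new=(7,8) → add node 2 parent=1 cost=8
3. q=(16,8) nearest=2 d=9 new=(11,8) → add node 3 parent=2 cost=12
4. q=(4,18) nearest=2 d=10 new=(4,12) → blocked by [6,11]×[9,14], reject
5. q=(1,4) nearest=1 d=2 new=(1,4) → blocked by [0,2]×[3,9], reject
6. q=(6,10) nearest=2 d=2 new=(6,10) → blocked by [6,11]×[9,14], reject
7. q=(9,6) nearest=2 d=2 new=(9,6) → add node 4 parent=2 cost=10
8. q=(4,1) nearest=0 d=3 new=(4,1) → add node 5 parent=0 cost=3

Node count: 6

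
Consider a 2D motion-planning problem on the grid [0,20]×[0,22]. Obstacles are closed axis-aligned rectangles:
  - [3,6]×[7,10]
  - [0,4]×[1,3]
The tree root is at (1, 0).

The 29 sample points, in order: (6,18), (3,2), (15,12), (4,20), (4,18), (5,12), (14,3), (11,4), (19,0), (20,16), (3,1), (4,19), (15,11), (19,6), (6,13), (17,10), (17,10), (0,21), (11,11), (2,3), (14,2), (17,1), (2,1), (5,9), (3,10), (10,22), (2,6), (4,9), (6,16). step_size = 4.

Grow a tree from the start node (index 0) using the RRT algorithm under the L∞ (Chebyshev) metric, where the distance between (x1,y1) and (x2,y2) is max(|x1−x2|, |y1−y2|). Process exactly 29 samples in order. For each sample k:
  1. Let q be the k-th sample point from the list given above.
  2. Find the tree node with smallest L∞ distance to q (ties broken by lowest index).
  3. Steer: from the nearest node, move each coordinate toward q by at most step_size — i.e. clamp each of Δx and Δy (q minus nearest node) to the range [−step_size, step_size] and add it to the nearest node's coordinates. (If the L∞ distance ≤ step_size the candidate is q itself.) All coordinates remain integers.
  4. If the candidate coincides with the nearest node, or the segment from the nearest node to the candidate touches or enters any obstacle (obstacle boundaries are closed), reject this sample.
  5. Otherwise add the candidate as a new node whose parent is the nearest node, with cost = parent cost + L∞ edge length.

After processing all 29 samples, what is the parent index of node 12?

Parent of node 12: 7

1. q=(6,18) nearest=0 d=18 new=(5,4) → blocked by [0,4]×[1,3], reject
2. q=(3,2) nearest=0 d=2 new=(3,2) → blocked by [0,4]×[1,3], reject
3. q=(15,12) nearest=0 d=14 new=(5,4) → blocked by [0,4]×[1,3], reject
4. q=(4,20) nearest=0 d=20 new=(4,4) → blocked by [0,4]×[1,3], reject
5. q=(4,18) nearest=0 d=18 new=(4,4) → blocked by [0,4]×[1,3], reject
6. q=(5,12) nearest=0 d=12 new=(5,4) → blocked by [0,4]×[1,3], reject
7. q=(14,3) nearest=0 d=13 new=(5,3) → blocked by [0,4]×[1,3], reject
8. q=(11,4) nearest=0 d=10 new=(5,4) → blocked by [0,4]×[1,3], reject
9. q=(19,0) nearest=0 d=18 new=(5,0) → add node 1 parent=0 cost=4
10. q=(20,16) nearest=1 d=16 new=(9,4) → add node 2 parent=1 cost=8
11. q=(3,1) nearest=0 d=2 new=(3,1) → blocked by [0,4]×[1,3], reject
12. q=(4,19) nearest=2 d=15 new=(5,8) → blocked by [3,6]×[7,10], reject
13. q=(15,11) nearest=2 d=7 new=(13,8) → add node 3 parent=2 cost=12
14. q=(19,6) nearest=3 d=6 new=(17,6) → add node 4 parent=3 cost=16
15. q=(6,13) nearest=3 d=7 new=(9,12) → add node 5 parent=3 cost=16
16. q=(17,10) nearest=3 d=4 new=(17,10) → add node 6 parent=3 cost=16
17. q=(17,10) nearest=6 d=0 → coincident, reject
18. q=(0,21) nearest=5 d=9 new=(5,16) → add node 7 parent=5 cost=20
19. q=(11,11) nearest=5 d=2 new=(11,11) → add node 8 parent=5 cost=18
20. q=(2,3) nearest=0 d=3 new=(2,3) → blocked by [0,4]×[1,3], reject
21. q=(14,2) nearest=4 d=4 new=(14,2) → add node 9 parent=4 cost=20
22. q=(17,1) nearest=9 d=3 new=(17,1) → add node 10 parent=9 cost=23
23. q=(2,1) nearest=0 d=1 new=(2,1) → blocked by [0,4]×[1,3], reject
24. q=(5,9) nearest=5 d=4 new=(5,9) → blocked by [3,6]×[7,10], reject
25. q=(3,10) nearest=2 d=6 new=(5,8) → blocked by [3,6]×[7,10], reject
26. q=(10,22) nearest=7 d=6 new=(9,20) → add node 11 parent=7 cost=24
27. q=(2,6) nearest=0 d=6 new=(2,4) → blocked by [0,4]×[1,3], reject
28. q=(4,9) nearest=2 d=5 new=(5,8) → blocked by [3,6]×[7,10], reject
29. q=(6,16) nearest=7 d=1 new=(6,16) → add node 12 parent=7 cost=21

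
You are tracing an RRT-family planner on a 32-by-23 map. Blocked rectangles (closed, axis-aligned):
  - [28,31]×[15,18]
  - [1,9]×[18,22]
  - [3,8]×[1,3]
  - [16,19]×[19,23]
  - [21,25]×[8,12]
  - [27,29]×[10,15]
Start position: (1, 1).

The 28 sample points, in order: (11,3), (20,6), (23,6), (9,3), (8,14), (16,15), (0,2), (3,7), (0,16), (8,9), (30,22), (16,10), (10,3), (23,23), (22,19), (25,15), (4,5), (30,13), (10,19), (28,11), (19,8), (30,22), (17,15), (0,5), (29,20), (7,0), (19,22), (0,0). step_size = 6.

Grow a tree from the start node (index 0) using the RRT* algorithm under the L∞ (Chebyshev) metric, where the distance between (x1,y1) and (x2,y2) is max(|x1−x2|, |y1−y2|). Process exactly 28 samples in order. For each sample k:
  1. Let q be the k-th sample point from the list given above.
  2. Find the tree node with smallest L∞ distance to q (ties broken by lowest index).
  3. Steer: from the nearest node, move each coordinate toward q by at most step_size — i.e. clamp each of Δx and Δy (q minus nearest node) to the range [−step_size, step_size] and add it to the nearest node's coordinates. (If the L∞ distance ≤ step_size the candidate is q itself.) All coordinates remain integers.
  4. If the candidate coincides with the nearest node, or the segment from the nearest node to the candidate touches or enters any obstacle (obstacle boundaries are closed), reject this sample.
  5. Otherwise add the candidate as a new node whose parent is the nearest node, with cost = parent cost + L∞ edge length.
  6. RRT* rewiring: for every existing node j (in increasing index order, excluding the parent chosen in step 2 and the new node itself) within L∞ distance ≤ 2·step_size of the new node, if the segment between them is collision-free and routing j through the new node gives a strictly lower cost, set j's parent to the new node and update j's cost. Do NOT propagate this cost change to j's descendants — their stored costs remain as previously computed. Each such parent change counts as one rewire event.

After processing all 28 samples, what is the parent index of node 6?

Parent of node 6: 10

1. q=(11,3) nearest=0 d=10 new=(7,3) → blocked by [3,8]×[1,3], reject
2. q=(20,6) nearest=0 d=19 new=(7,6) → blocked by [3,8]×[1,3], reject
3. q=(23,6) nearest=0 d=22 new=(7,6) → blocked by [3,8]×[1,3], reject
4. q=(9,3) nearest=0 d=8 new=(7,3) → blocked by [3,8]×[1,3], reject
5. q=(8,14) nearest=0 d=13 new=(7,7) → blocked by [3,8]×[1,3], reject
6. q=(16,15) nearest=0 d=15 new=(7,7) → blocked by [3,8]×[1,3], reject
7. q=(0,2) nearest=0 d=1 new=(0,2) → add node 1 parent=0 cost=1
8. q=(3,7) nearest=1 d=5 new=(3,7) → add node 2 parent=1 cost=6
9. q=(0,16) nearest=2 d=9 new=(0,13) → add node 3 parent=2 cost=12
10. q=(8,9) nearest=2 d=5 new=(8,9) → add node 4 parent=2 cost=11
11. q=(30,22) nearest=4 d=22 new=(14,15) → add node 5 parent=4 cost=17
12. q=(16,10) nearest=5 d=5 new=(16,10) → add node 6 parent=5 cost=22
13. q=(10,3) nearest=4 d=6 new=(10,3) → add node 7 parent=4 cost=17
14. q=(23,23) nearest=5 d=9 new=(20,21) → blocked by [16,19]×[19,23], reject
15. q=(22,19) nearest=5 d=8 new=(20,19) → add node 8 parent=5 cost=23
16. q=(25,15) nearest=8 d=5 new=(25,15) → add node 9 parent=8 cost=28
17. q=(4,5) nearest=2 d=2 new=(4,5) → add node 10 parent=2 cost=8; rewire 6→10 (20<22); rewire 7→10 (14<17)
18. q=(30,13) nearest=9 d=5 new=(30,13) → blocked by [27,29]×[10,15], reject
19. q=(10,19) nearest=5 d=4 new=(10,19) → add node 11 parent=5 cost=21
20. q=(28,11) nearest=9 d=4 new=(28,11) → blocked by [27,29]×[10,15], reject
21. q=(19,8) nearest=6 d=3 new=(19,8) → add node 12 parent=6 cost=23
22. q=(30,22) nearest=9 d=7 new=(30,21) → add node 13 parent=9 cost=34
23. q=(17,15) nearest=5 d=3 new=(17,15) → add node 14 parent=5 cost=20
24. q=(0,5) nearest=1 d=3 new=(0,5) → add node 15 parent=1 cost=4
25. q=(29,20) nearest=13 d=1 new=(29,20) → add node 16 parent=13 cost=35
26. q=(7,0) nearest=7 d=3 new=(7,0) → blocked by [3,8]×[1,3], reject
27. q=(19,22) nearest=8 d=3 new=(19,22) → blocked by [16,19]×[19,23], reject
28. q=(0,0) nearest=0 d=1 new=(0,0) → add node 17 parent=0 cost=1; rewire 4→17 (10<11); rewire 10→17 (6<8)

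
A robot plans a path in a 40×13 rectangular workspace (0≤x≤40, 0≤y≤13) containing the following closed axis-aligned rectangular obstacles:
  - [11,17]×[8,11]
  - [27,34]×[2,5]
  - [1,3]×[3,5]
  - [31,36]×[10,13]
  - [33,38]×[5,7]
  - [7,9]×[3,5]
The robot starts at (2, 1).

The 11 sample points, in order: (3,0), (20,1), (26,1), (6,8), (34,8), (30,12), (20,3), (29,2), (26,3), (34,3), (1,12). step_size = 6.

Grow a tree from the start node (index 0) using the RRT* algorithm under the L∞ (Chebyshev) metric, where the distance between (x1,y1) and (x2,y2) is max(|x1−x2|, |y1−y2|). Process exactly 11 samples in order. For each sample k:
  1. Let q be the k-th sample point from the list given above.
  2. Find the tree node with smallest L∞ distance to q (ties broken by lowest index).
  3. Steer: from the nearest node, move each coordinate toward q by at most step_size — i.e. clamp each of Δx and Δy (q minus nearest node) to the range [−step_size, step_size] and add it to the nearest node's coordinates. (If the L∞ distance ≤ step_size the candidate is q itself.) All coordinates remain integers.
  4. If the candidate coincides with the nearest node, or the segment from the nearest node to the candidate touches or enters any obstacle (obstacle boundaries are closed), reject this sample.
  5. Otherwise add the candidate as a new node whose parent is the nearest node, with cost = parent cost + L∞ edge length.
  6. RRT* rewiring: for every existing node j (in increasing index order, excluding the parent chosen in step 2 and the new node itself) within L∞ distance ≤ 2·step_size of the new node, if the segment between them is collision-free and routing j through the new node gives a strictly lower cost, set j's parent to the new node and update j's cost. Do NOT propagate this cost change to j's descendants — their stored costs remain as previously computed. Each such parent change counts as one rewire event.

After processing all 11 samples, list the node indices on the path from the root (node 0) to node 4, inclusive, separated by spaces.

Path: 0 4

1. q=(3,0) nearest=0 d=1 new=(3,0) → add node 1 parent=0 cost=1
2. q=(20,1) nearest=1 d=17 new=(9,1) → add node 2 parent=1 cost=7
3. q=(26,1) nearest=2 d=17 new=(15,1) → add node 3 parent=2 cost=13
4. q=(6,8) nearest=0 d=7 new=(6,7) → add node 4 parent=0 cost=6
5. q=(34,8) nearest=3 d=19 new=(21,7) → add node 5 parent=3 cost=19
6. q=(30,12) nearest=5 d=9 new=(27,12) → add node 6 parent=5 cost=25
7. q=(20,3) nearest=5 d=4 new=(20,3) → add node 7 parent=5 cost=23
8. q=(29,2) nearest=5 d=8 new=(27,2) → blocked by [27,34]×[2,5], reject
9. q=(26,3) nearest=5 d=5 new=(26,3) → add node 8 parent=5 cost=24
10. q=(34,3) nearest=8 d=8 new=(32,3) → blocked by [27,34]×[2,5], reject
11. q=(1,12) nearest=4 d=5 new=(1,12) → add node 9 parent=4 cost=11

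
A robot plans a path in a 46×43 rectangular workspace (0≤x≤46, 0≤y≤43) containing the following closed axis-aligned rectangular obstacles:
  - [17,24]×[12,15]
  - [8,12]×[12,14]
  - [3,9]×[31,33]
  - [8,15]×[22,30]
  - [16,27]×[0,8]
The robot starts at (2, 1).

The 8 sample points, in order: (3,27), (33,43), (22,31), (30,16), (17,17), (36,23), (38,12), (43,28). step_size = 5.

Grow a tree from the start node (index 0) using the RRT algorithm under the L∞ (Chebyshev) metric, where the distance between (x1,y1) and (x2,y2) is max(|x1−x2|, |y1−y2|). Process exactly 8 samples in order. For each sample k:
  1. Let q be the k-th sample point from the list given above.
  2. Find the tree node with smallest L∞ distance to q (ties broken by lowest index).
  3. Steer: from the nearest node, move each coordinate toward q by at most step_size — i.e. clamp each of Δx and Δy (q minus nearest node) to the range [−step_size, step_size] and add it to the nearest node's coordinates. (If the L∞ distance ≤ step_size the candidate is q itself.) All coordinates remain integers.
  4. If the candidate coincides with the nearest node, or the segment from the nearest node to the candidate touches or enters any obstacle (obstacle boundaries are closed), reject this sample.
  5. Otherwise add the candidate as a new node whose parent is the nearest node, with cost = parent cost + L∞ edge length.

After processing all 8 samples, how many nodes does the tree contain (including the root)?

1. q=(3,27) nearest=0 d=26 new=(3,6) → add node 1 parent=0 cost=5
2. q=(33,43) nearest=1 d=37 new=(8,11) → add node 2 parent=1 cost=10
3. q=(22,31) nearest=2 d=20 new=(13,16) → blocked by [8,12]×[12,14], reject
4. q=(30,16) nearest=2 d=22 new=(13,16) → blocked by [8,12]×[12,14], reject
5. q=(17,17) nearest=2 d=9 new=(13,16) → blocked by [8,12]×[12,14], reject
6. q=(36,23) nearest=2 d=28 new=(13,16) → blocked by [8,12]×[12,14], reject
7. q=(38,12) nearest=2 d=30 new=(13,12) → add node 3 parent=2 cost=15
8. q=(43,28) nearest=3 d=30 new=(18,17) → add node 4 parent=3 cost=20

Node count: 5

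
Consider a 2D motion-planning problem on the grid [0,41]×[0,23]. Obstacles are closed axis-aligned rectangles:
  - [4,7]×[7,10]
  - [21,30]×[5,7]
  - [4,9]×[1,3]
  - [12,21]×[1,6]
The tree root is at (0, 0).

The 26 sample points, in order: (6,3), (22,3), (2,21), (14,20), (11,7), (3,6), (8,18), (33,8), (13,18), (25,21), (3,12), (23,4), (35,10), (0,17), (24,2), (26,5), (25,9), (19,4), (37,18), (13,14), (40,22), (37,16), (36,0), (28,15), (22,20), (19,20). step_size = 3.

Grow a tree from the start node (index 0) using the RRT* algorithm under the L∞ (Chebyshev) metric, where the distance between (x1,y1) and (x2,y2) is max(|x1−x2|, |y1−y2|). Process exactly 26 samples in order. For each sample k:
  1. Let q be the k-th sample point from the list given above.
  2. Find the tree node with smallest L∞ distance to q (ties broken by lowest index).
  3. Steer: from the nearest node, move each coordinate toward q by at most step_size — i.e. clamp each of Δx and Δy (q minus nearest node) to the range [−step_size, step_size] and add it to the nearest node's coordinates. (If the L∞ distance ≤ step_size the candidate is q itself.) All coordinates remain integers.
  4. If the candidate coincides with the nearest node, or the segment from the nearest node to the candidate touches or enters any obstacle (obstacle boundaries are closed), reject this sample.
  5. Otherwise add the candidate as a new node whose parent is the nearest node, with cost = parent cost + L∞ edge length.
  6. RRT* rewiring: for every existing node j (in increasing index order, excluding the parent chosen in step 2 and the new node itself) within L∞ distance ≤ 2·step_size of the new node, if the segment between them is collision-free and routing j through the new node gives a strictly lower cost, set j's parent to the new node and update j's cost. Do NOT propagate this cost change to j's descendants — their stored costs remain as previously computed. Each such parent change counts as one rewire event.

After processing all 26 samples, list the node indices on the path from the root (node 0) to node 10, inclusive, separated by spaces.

1. q=(6,3) nearest=0 d=6 new=(3,3) → add node 1 parent=0 cost=3
2. q=(22,3) nearest=1 d=19 new=(6,3) → blocked by [4,9]×[1,3], reject
3. q=(2,21) nearest=1 d=18 new=(2,6) → add node 2 parent=1 cost=6
4. q=(14,20) nearest=2 d=14 new=(5,9) → blocked by [4,7]×[7,10], reject
5. q=(11,7) nearest=1 d=8 new=(6,6) → add node 3 parent=1 cost=6
6. q=(3,6) nearest=2 d=1 new=(3,6) → add node 4 parent=2 cost=7
7. q=(8,18) nearest=2 d=12 new=(5,9) → blocked by [4,7]×[7,10], reject
8. q=(33,8) nearest=3 d=27 new=(9,8) → add node 5 parent=3 cost=9
9. q=(13,18) nearest=5 d=10 new=(12,11) → add node 6 parent=5 cost=12
10. q=(25,21) nearest=6 d=13 new=(15,14) → add node 7 parent=6 cost=15
11. q=(3,12) nearest=2 d=6 new=(3,9) → add node 8 parent=2 cost=9
12. q=(23,4) nearest=7 d=10 new=(18,11) → add node 9 parent=7 cost=18
13. q=(35,10) nearest=9 d=17 new=(21,10) → add node 10 parent=9 cost=21
14. q=(0,17) nearest=8 d=8 new=(0,12) → add node 11 parent=8 cost=12
15. q=(24,2) nearest=10 d=8 new=(24,7) → blocked by [21,30]×[5,7], reject
16. q=(26,5) nearest=10 d=5 new=(24,7) → blocked by [21,30]×[5,7], reject
17. q=(25,9) nearest=10 d=4 new=(24,9) → add node 12 parent=10 cost=24
18. q=(19,4) nearest=12 d=5 new=(21,6) → blocked by [21,30]×[5,7], reject
19. q=(37,18) nearest=12 d=13 new=(27,12) → add node 13 parent=12 cost=27
20. q=(13,14) nearest=7 d=2 new=(13,14) → add node 14 parent=7 cost=17
21. q=(40,22) nearest=13 d=13 new=(30,15) → add node 15 parent=13 cost=30
22. q=(37,16) nearest=15 d=7 new=(33,16) → add node 16 parent=15 cost=33
23. q=(36,0) nearest=12 d=12 new=(27,6) → blocked by [21,30]×[5,7], reject
24. q=(28,15) nearest=15 d=2 new=(28,15) → add node 17 parent=15 cost=32
25. q=(22,20) nearest=17 d=6 new=(25,18) → add node 18 parent=17 cost=35
26. q=(19,20) nearest=7 d=6 new=(18,17) → add node 19 parent=7 cost=18

Path: 0 1 3 5 6 7 9 10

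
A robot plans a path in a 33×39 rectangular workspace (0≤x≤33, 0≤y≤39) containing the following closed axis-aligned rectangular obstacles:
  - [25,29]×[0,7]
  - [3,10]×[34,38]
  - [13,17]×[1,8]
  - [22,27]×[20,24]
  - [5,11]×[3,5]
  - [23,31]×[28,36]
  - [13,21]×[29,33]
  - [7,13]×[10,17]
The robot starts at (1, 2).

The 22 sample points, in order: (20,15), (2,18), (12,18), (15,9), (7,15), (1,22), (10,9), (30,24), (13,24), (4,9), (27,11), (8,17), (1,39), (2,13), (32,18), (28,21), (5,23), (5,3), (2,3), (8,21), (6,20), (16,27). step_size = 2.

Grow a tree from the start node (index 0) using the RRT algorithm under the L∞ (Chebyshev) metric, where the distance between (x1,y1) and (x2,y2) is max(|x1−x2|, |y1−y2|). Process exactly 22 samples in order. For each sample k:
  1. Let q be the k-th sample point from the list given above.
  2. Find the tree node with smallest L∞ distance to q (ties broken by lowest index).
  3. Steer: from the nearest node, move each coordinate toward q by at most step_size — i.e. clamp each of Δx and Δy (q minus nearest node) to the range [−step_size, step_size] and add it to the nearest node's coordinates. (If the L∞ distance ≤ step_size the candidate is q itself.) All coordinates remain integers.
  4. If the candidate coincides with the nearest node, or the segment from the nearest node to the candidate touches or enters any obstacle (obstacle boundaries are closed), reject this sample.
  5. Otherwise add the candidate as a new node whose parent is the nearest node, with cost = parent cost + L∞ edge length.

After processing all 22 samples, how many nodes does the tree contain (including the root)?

1. q=(20,15) nearest=0 d=19 new=(3,4) → add node 1 parent=0 cost=2
2. q=(2,18) nearest=1 d=14 new=(2,6) → add node 2 parent=1 cost=4
3. q=(12,18) nearest=2 d=12 new=(4,8) → add node 3 parent=2 cost=6
4. q=(15,9) nearest=3 d=11 new=(6,9) → add node 4 parent=3 cost=8
5. q=(7,15) nearest=4 d=6 new=(7,11) → blocked by [7,13]×[10,17], reject
6. q=(1,22) nearest=4 d=13 new=(4,11) → add node 5 parent=4 cost=10
7. q=(10,9) nearest=4 d=4 new=(8,9) → add node 6 parent=4 cost=10
8. q=(30,24) nearest=6 d=22 new=(10,11) → blocked by [7,13]×[10,17], reject
9. q=(13,24) nearest=5 d=13 new=(6,13) → add node 7 parent=5 cost=12
10. q=(4,9) nearest=3 d=1 new=(4,9) → add node 8 parent=3 cost=7
11. q=(27,11) nearest=6 d=19 new=(10,11) → blocked by [7,13]×[10,17], reject
12. q=(8,17) nearest=7 d=4 new=(8,15) → blocked by [7,13]×[10,17], reject
13. q=(1,39) nearest=7 d=26 new=(4,15) → add node 9 parent=7 cost=14
14. q=(2,13) nearest=5 d=2 new=(2,13) → add node 10 parent=5 cost=12
15. q=(32,18) nearest=6 d=24 new=(10,11) → blocked by [7,13]×[10,17], reject
16. q=(28,21) nearest=6 d=20 new=(10,11) → blocked by [7,13]×[10,17], reject
17. q=(5,23) nearest=9 d=8 new=(5,17) → add node 11 parent=9 cost=16
18. q=(5,3) nearest=1 d=2 new=(5,3) → blocked by [5,11]×[3,5], reject
19. q=(2,3) nearest=0 d=1 new=(2,3) → add node 12 parent=0 cost=1
20. q=(8,21) nearest=11 d=4 new=(7,19) → add node 13 parent=11 cost=18
21. q=(6,20) nearest=13 d=1 new=(6,20) → add node 14 parent=13 cost=19
22. q=(16,27) nearest=13 d=9 new=(9,21) → add node 15 parent=13 cost=20

Node count: 16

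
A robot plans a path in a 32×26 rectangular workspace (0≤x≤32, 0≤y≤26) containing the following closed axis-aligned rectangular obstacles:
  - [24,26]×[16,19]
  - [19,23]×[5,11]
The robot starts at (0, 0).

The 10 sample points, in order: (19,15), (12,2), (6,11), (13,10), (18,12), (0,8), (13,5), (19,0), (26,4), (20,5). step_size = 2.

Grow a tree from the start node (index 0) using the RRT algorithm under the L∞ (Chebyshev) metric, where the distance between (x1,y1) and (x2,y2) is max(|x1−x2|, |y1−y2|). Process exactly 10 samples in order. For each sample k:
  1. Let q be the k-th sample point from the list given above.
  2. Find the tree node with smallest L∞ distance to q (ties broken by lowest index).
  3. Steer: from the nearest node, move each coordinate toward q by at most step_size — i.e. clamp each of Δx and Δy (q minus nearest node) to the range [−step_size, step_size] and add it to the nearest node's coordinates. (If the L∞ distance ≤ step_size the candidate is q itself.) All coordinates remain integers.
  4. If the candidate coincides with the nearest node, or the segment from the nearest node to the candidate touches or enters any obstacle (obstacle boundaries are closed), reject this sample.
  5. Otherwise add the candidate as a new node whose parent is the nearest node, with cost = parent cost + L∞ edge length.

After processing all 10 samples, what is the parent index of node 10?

Parent of node 10: 9

1. q=(19,15) nearest=0 d=19 new=(2,2) → add node 1 parent=0 cost=2
2. q=(12,2) nearest=1 d=10 new=(4,2) → add node 2 parent=1 cost=4
3. q=(6,11) nearest=1 d=9 new=(4,4) → add node 3 parent=1 cost=4
4. q=(13,10) nearest=2 d=9 new=(6,4) → add node 4 parent=2 cost=6
5. q=(18,12) nearest=4 d=12 new=(8,6) → add node 5 parent=4 cost=8
6. q=(0,8) nearest=3 d=4 new=(2,6) → add node 6 parent=3 cost=6
7. q=(13,5) nearest=5 d=5 new=(10,5) → add node 7 parent=5 cost=10
8. q=(19,0) nearest=7 d=9 new=(12,3) → add node 8 parent=7 cost=12
9. q=(26,4) nearest=8 d=14 new=(14,4) → add node 9 parent=8 cost=14
10. q=(20,5) nearest=9 d=6 new=(16,5) → add node 10 parent=9 cost=16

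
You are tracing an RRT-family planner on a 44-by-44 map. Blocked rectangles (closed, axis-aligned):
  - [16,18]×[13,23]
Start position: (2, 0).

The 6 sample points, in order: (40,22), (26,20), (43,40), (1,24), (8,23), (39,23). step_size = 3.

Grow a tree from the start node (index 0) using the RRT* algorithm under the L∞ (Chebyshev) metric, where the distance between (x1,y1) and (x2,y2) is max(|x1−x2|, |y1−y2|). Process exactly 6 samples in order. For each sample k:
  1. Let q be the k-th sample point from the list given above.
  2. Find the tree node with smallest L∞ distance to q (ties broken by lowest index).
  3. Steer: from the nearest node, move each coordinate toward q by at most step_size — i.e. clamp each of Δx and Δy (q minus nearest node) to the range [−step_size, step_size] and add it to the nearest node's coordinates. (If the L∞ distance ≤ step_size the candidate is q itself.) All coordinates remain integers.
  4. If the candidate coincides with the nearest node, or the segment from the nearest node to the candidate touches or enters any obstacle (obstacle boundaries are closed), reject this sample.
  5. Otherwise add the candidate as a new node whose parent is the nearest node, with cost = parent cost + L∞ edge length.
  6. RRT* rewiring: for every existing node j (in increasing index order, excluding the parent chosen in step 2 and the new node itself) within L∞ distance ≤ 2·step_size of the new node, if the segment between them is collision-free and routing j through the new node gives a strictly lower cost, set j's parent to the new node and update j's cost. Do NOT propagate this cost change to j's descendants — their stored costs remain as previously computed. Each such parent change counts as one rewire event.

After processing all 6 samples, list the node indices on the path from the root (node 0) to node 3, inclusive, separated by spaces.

Path: 0 1 2 3

1. q=(40,22) nearest=0 d=38 new=(5,3) → add node 1 parent=0 cost=3
2. q=(26,20) nearest=1 d=21 new=(8,6) → add node 2 parent=1 cost=6
3. q=(43,40) nearest=2 d=35 new=(11,9) → add node 3 parent=2 cost=9
4. q=(1,24) nearest=3 d=15 new=(8,12) → add node 4 parent=3 cost=12
5. q=(8,23) nearest=4 d=11 new=(8,15) → add node 5 parent=4 cost=15
6. q=(39,23) nearest=3 d=28 new=(14,12) → add node 6 parent=3 cost=12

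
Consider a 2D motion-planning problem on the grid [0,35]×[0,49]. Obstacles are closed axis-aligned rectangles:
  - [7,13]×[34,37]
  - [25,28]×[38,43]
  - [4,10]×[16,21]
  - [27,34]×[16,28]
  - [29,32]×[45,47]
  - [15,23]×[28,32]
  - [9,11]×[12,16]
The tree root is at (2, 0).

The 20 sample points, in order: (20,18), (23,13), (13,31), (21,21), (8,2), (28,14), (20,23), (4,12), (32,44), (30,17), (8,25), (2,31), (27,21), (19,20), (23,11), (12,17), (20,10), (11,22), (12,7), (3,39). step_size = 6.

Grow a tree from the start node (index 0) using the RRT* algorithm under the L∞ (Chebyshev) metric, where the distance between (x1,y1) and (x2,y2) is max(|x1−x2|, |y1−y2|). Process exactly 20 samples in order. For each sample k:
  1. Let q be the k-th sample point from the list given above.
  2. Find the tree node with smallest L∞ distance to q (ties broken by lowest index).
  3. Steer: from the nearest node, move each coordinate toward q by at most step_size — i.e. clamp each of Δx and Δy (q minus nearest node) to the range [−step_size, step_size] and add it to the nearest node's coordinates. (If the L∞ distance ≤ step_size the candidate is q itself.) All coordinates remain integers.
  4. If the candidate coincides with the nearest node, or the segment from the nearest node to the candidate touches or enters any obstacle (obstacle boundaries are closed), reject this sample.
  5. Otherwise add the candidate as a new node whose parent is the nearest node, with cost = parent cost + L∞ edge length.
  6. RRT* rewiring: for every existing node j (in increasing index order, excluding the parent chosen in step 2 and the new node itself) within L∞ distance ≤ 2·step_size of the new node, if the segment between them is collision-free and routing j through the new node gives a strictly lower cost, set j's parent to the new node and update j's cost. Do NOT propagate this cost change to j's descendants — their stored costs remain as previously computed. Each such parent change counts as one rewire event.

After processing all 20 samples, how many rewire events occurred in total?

Rewire events: 3

1. q=(20,18) nearest=0 d=18 new=(8,6) → add node 1 parent=0 cost=6
2. q=(23,13) nearest=1 d=15 new=(14,12) → add node 2 parent=1 cost=12
3. q=(13,31) nearest=2 d=19 new=(13,18) → add node 3 parent=2 cost=18
4. q=(21,21) nearest=3 d=8 new=(19,21) → add node 4 parent=3 cost=24
5. q=(8,2) nearest=1 d=4 new=(8,2) → add node 5 parent=1 cost=10
6. q=(28,14) nearest=4 d=9 new=(25,15) → add node 6 parent=4 cost=30
7. q=(20,23) nearest=4 d=2 new=(20,23) → add node 7 parent=4 cost=26
8. q=(4,12) nearest=1 d=6 new=(4,12) → add node 8 parent=1 cost=12
9. q=(32,44) nearest=7 d=21 new=(26,29) → add node 9 parent=7 cost=32
10. q=(30,17) nearest=6 d=5 new=(30,17) → blocked by [27,34]×[16,28], reject
11. q=(8,25) nearest=3 d=7 new=(8,24) → add node 10 parent=3 cost=24
12. q=(2,31) nearest=10 d=7 new=(2,30) → add node 11 parent=10 cost=30
13. q=(27,21) nearest=6 d=6 new=(27,21) → blocked by [27,34]×[16,28], reject
14. q=(19,20) nearest=4 d=1 new=(19,20) → add node 12 parent=4 cost=25
15. q=(23,11) nearest=6 d=4 new=(23,11) → add node 13 parent=6 cost=34
16. q=(12,17) nearest=3 d=1 new=(12,17) → add node 14 parent=3 cost=19; rewire 13→14 (30<34)
17. q=(20,10) nearest=13 d=3 new=(20,10) → add node 15 parent=13 cost=33
18. q=(11,22) nearest=10 d=3 new=(11,22) → add node 16 parent=10 cost=27
19. q=(12,7) nearest=1 d=4 new=(12,7) → add node 17 parent=1 cost=10; rewire 13→17 (21<30); rewire 15→17 (18<33)
20. q=(3,39) nearest=11 d=9 new=(3,36) → add node 18 parent=11 cost=36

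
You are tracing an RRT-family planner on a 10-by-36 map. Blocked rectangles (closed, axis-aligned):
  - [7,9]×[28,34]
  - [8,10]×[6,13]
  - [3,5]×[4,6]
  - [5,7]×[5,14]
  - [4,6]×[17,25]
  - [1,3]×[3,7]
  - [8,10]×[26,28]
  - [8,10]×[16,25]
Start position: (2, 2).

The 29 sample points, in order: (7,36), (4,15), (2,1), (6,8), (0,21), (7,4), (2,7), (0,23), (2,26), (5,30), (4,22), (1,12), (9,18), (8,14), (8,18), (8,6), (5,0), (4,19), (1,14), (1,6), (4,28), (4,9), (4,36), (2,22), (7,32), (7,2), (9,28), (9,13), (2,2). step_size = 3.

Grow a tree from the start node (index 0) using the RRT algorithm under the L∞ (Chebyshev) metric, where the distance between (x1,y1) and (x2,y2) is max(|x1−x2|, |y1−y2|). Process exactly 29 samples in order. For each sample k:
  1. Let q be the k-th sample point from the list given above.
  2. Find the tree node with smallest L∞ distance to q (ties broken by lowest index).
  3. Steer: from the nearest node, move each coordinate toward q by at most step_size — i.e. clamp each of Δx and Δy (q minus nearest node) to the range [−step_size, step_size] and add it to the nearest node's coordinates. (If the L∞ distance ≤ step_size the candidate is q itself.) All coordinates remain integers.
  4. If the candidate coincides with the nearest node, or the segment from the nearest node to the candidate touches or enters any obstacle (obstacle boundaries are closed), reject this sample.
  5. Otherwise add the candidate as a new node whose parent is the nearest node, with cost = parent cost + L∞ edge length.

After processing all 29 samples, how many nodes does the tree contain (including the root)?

Node count: 4

1. q=(7,36) nearest=0 d=34 new=(5,5) → blocked by [3,5]×[4,6], reject
2. q=(4,15) nearest=0 d=13 new=(4,5) → blocked by [3,5]×[4,6], reject
3. q=(2,1) nearest=0 d=1 new=(2,1) → add node 1 parent=0 cost=1
4. q=(6,8) nearest=0 d=6 new=(5,5) → blocked by [3,5]×[4,6], reject
5. q=(0,21) nearest=0 d=19 new=(0,5) → blocked by [1,3]×[3,7], reject
6. q=(7,4) nearest=0 d=5 new=(5,4) → blocked by [3,5]×[4,6], reject
7. q=(2,7) nearest=0 d=5 new=(2,5) → blocked by [1,3]×[3,7], reject
8. q=(0,23) nearest=0 d=21 new=(0,5) → blocked by [1,3]×[3,7], reject
9. q=(2,26) nearest=0 d=24 new=(2,5) → blocked by [1,3]×[3,7], reject
10. q=(5,30) nearest=0 d=28 new=(5,5) → blocked by [3,5]×[4,6], reject
11. q=(4,22) nearest=0 d=20 new=(4,5) → blocked by [3,5]×[4,6], reject
12. q=(1,12) nearest=0 d=10 new=(1,5) → blocked by [1,3]×[3,7], reject
13. q=(9,18) nearest=0 d=16 new=(5,5) → blocked by [3,5]×[4,6], reject
14. q=(8,14) nearest=0 d=12 new=(5,5) → blocked by [3,5]×[4,6], reject
15. q=(8,18) nearest=0 d=16 new=(5,5) → blocked by [3,5]×[4,6], reject
16. q=(8,6) nearest=0 d=6 new=(5,5) → blocked by [3,5]×[4,6], reject
17. q=(5,0) nearest=0 d=3 new=(5,0) → add node 2 parent=0 cost=3
18. q=(4,19) nearest=0 d=17 new=(4,5) → blocked by [3,5]×[4,6], reject
19. q=(1,14) nearest=0 d=12 new=(1,5) → blocked by [1,3]×[3,7], reject
20. q=(1,6) nearest=0 d=4 new=(1,5) → blocked by [1,3]×[3,7], reject
21. q=(4,28) nearest=0 d=26 new=(4,5) → blocked by [3,5]×[4,6], reject
22. q=(4,9) nearest=0 d=7 new=(4,5) → blocked by [3,5]×[4,6], reject
23. q=(4,36) nearest=0 d=34 new=(4,5) → blocked by [3,5]×[4,6], reject
24. q=(2,22) nearest=0 d=20 new=(2,5) → blocked by [1,3]×[3,7], reject
25. q=(7,32) nearest=0 d=30 new=(5,5) → blocked by [3,5]×[4,6], reject
26. q=(7,2) nearest=2 d=2 new=(7,2) → add node 3 parent=2 cost=5
27. q=(9,28) nearest=0 d=26 new=(5,5) → blocked by [3,5]×[4,6], reject
28. q=(9,13) nearest=0 d=11 new=(5,5) → blocked by [3,5]×[4,6], reject
29. q=(2,2) nearest=0 d=0 → coincident, reject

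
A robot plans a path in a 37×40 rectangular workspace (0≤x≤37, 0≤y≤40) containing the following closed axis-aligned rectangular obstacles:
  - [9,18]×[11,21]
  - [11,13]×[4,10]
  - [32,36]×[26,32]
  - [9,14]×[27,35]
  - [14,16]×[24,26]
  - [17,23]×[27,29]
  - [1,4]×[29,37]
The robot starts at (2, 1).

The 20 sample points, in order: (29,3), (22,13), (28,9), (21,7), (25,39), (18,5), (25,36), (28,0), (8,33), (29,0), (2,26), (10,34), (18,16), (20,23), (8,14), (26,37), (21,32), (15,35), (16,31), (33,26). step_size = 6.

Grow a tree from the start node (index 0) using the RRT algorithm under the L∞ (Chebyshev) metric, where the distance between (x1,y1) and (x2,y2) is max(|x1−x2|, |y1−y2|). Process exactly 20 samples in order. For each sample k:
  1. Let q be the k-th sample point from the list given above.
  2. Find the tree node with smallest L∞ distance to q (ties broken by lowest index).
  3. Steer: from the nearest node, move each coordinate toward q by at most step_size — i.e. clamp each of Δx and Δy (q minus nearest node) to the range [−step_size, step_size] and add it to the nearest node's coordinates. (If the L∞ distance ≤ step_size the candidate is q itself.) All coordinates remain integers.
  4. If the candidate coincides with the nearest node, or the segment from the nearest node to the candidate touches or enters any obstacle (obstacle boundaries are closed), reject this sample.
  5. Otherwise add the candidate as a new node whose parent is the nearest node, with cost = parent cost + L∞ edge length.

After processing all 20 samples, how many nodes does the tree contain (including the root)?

Node count: 9

1. q=(29,3) nearest=0 d=27 new=(8,3) → add node 1 parent=0 cost=6
2. q=(22,13) nearest=1 d=14 new=(14,9) → blocked by [11,13]×[4,10], reject
3. q=(28,9) nearest=1 d=20 new=(14,9) → blocked by [11,13]×[4,10], reject
4. q=(21,7) nearest=1 d=13 new=(14,7) → blocked by [11,13]×[4,10], reject
5. q=(25,39) nearest=1 d=36 new=(14,9) → blocked by [11,13]×[4,10], reject
6. q=(18,5) nearest=1 d=10 new=(14,5) → blocked by [11,13]×[4,10], reject
7. q=(25,36) nearest=1 d=33 new=(14,9) → blocked by [11,13]×[4,10], reject
8. q=(28,0) nearest=1 d=20 new=(14,0) → add node 2 parent=1 cost=12
9. q=(8,33) nearest=1 d=30 new=(8,9) → add node 3 parent=1 cost=12
10. q=(29,0) nearest=2 d=15 new=(20,0) → add node 4 parent=2 cost=18
11. q=(2,26) nearest=3 d=17 new=(2,15) → add node 5 parent=3 cost=18
12. q=(10,34) nearest=5 d=19 new=(8,21) → add node 6 parent=5 cost=24
13. q=(18,16) nearest=3 d=10 new=(14,15) → blocked by [9,18]×[11,21], reject
14. q=(20,23) nearest=6 d=12 new=(14,23) → add node 7 parent=6 cost=30
15. q=(8,14) nearest=3 d=5 new=(8,14) → add node 8 parent=3 cost=17
16. q=(26,37) nearest=7 d=14 new=(20,29) → blocked by [14,16]×[24,26], reject
17. q=(21,32) nearest=7 d=9 new=(20,29) → blocked by [14,16]×[24,26], reject
18. q=(15,35) nearest=7 d=12 new=(15,29) → blocked by [14,16]×[24,26], reject
19. q=(16,31) nearest=7 d=8 new=(16,29) → blocked by [14,16]×[24,26], reject
20. q=(33,26) nearest=7 d=19 new=(20,26) → blocked by [14,16]×[24,26], reject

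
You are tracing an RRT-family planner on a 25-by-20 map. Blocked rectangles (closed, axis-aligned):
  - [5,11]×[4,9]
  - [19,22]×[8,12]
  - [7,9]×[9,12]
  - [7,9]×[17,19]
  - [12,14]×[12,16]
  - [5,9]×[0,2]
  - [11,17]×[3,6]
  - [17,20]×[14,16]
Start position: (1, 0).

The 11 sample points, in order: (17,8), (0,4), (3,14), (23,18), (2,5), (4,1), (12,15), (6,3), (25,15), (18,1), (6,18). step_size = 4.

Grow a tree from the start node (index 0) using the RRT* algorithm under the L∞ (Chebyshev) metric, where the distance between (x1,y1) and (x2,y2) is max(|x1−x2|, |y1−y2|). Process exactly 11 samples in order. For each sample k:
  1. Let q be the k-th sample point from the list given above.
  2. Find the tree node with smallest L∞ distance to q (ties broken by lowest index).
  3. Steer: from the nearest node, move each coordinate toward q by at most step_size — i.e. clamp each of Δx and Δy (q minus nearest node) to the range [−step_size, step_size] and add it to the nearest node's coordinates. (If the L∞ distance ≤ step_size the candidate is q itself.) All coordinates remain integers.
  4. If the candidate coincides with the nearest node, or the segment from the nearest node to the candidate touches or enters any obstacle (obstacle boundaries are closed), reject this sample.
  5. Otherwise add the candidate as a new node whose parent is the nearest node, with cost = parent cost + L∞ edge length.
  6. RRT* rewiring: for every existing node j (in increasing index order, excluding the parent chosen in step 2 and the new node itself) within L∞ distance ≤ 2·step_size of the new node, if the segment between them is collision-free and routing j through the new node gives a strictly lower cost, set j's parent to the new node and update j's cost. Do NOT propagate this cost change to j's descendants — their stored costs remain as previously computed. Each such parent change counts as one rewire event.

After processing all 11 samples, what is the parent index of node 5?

1. q=(17,8) nearest=0 d=16 new=(5,4) → blocked by [5,11]×[4,9], reject
2. q=(0,4) nearest=0 d=4 new=(0,4) → add node 1 parent=0 cost=4
3. q=(3,14) nearest=1 d=10 new=(3,8) → add node 2 parent=1 cost=8
4. q=(23,18) nearest=2 d=20 new=(7,12) → blocked by [7,9]×[9,12], reject
5. q=(2,5) nearest=1 d=2 new=(2,5) → add node 3 parent=1 cost=6
6. q=(4,1) nearest=0 d=3 new=(4,1) → add node 4 parent=0 cost=3
7. q=(12,15) nearest=2 d=9 new=(7,12) → blocked by [7,9]×[9,12], reject
8. q=(6,3) nearest=4 d=2 new=(6,3) → blocked by [5,9]×[0,2], reject
9. q=(25,15) nearest=4 d=21 new=(8,5) → blocked by [5,11]×[4,9], reject
10. q=(18,1) nearest=4 d=14 new=(8,1) → blocked by [5,9]×[0,2], reject
11. q=(6,18) nearest=2 d=10 new=(6,12) → add node 5 parent=2 cost=12

Parent of node 5: 2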